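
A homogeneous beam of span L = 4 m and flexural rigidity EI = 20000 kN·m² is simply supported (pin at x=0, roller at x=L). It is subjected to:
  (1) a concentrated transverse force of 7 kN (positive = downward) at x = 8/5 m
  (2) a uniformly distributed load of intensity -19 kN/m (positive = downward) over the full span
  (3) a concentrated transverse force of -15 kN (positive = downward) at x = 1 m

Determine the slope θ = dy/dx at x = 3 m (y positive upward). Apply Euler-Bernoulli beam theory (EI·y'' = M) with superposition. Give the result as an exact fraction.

θ(3) = -439/234375 rad

Load 1 — point force P=7 kN at a=8/5 m (b=L-a=12/5):
  θ_1 = -Pa(2L²-6Lx+3x²+a²)/(6LEI)  [x>a] = -7·(8/5)·(2·4²-6·4·3+3·3²+(8/5)²)/(6·4·20000) = 609/2500000 rad
Load 2 — uniform load w=-19 kN/m over full span:
  θ_2 = -w(L³-6Lx²+4x³)/(24EI) = -(-19)·(4³-6·4·3²+4·3³)/(24·20000) = -209/120000 rad
Load 3 — point force P=-15 kN at a=1 m (b=L-a=3):
  θ_3 = -Pa(2L²-6Lx+3x²+a²)/(6LEI)  [x>a] = -(-15)·1·(2·4²-6·4·3+3·3²+1²)/(6·4·20000) = -3/8000 rad
Superposition: θ = Σ θ_i = -439/234375 rad ≈ -0.001873 rad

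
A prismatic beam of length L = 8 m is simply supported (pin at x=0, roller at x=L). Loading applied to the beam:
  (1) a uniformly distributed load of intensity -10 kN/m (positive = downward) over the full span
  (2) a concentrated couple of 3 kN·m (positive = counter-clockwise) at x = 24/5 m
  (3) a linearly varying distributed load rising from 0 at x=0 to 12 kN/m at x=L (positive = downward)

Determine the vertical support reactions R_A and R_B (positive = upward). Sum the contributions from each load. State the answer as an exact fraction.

Load 1 — uniform load w=-10 kN/m over full span:
  R_A = wL/2 = (-10)·8/2 = -40 kN
  R_B = wL/2 = (-10)·8/2 = -40 kN
Load 2 — applied couple M₀=3 kN·m at a=24/5 m (b=L-a=16/5):
  R_A = M₀/L = 3/8 kN
  R_B = -M₀/L = -3/8 kN
Load 3 — triangular load w₀=12 kN/m (0→w₀ over full span):
  R_A = w₀L/6 = 12·8/6 = 16 kN
  R_B = w₀L/3 = 12·8/3 = 32 kN
Superposition: R_A = -189/8 kN, R_B = -67/8 kN

R_A = -189/8 kN, R_B = -67/8 kN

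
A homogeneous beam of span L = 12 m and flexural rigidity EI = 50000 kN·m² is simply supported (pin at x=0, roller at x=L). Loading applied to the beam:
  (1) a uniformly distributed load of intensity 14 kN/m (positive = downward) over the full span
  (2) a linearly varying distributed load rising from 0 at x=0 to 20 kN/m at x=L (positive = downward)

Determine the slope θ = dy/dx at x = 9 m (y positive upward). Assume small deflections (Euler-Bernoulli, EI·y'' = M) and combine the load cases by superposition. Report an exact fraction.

Load 1 — uniform load w=14 kN/m over full span:
  θ_1 = -w(L³-6Lx²+4x³)/(24EI) = -14·(12³-6·12·9²+4·9³)/(24·50000) = 693/50000 rad
Load 2 — triangular load w₀=20 kN/m (0→w₀ over full span):
  θ_2 = -w₀(7L⁴-30L²x²+15x⁴)/(360LEI) = -20·(7·12⁴-30·12²·9²+15·9⁴)/(360·12·50000) = 3939/400000 rad
Superposition: θ = Σ θ_i = 9483/400000 rad ≈ 0.023707 rad

θ(9) = 9483/400000 rad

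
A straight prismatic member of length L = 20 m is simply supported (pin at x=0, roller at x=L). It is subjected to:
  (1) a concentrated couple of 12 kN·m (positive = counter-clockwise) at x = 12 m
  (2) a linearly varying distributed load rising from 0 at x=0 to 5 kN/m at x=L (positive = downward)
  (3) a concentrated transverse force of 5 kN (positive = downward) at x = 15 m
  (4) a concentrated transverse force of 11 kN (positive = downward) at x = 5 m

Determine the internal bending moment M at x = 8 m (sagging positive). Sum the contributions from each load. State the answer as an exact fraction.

M(8) = 799/5 kN·m

Load 1 — applied couple M₀=12 kN·m at a=12 m (b=L-a=8):
  M_1 = M₀x/L  [x≤a] = 12·8/20 = 24/5 kN·m
Load 2 — triangular load w₀=5 kN/m (0→w₀ over full span):
  M_2 = w₀Lx/6 - w₀x³/(6L) = 5·20·8/6 - 5·8³/(6·20) = 112 kN·m
Load 3 — point force P=5 kN at a=15 m (b=L-a=5):
  M_3 = Pbx/L  [x≤a] = 5·5·8/20 = 10 kN·m
Load 4 — point force P=11 kN at a=5 m (b=L-a=15):
  M_4 = Pa(L-x)/L  [x>a] = 11·5·(20-8)/20 = 33 kN·m
Superposition: M = Σ M_i = 799/5 kN·m ≈ 159.800000 kN·m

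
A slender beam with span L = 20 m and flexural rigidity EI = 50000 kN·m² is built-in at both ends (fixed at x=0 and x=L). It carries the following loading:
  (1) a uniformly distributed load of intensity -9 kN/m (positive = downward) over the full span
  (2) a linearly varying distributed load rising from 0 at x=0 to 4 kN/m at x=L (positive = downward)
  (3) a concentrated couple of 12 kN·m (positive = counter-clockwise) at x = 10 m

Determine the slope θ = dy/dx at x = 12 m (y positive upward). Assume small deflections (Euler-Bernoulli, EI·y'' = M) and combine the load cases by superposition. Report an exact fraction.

θ(12) = -29/6250 rad

Load 1 — uniform load w=-9 kN/m over full span:
  θ_1 = -wx(L-x)(L-2x)/(12EI) = -(-9)·12·(20-12)·(20-2·12)/(12·50000) = -18/3125 rad
Load 2 — triangular load w₀=4 kN/m (0→w₀ over full span):
  θ_2 = -w₀(2x(L-x)(L-2x)(x+2L)+x²(L-x)²)/(120LEI) = -4·(2·12·(20-12)·(20-2·12)·(12+2·20)+12²·(20-12)²)/(120·20·50000) = 16/15625 rad
Load 3 — applied couple M₀=12 kN·m at a=10 m (b=L-a=10):
  θ_3 = (R_Ax²/2 - M_Ax - M₀(x-a))/EI  [x>a] with R_A=9/10, M_A=3 = ((9/10)·12²/2 - 3·12 - 12·(12-10))/50000 = 3/31250 rad
Superposition: θ = Σ θ_i = -29/6250 rad ≈ -0.004640 rad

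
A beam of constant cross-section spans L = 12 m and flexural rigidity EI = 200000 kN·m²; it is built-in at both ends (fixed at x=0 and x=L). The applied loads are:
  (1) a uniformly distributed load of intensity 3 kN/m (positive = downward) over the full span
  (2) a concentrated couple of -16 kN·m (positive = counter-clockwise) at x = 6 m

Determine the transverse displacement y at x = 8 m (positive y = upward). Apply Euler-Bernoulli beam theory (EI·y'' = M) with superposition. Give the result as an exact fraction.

y(8) = -13/18750 m

Load 1 — uniform load w=3 kN/m over full span:
  y_1 = -wx²(L-x)²/(24EI) = -3·8²·(12-8)²/(24·200000) = -2/3125 m
Load 2 — applied couple M₀=-16 kN·m at a=6 m (b=L-a=6):
  y_2 = (R_Ax³/6 - M_Ax²/2 - M₀(x-a)²/2)/EI  [x>a] with R_A=-2, M_A=-4 = ((-2)·8³/6 - (-4)·8²/2 - (-16)·(8-6)²/2)/200000 = -1/18750 m
Superposition: y = Σ y_i = -13/18750 m ≈ -0.000693 m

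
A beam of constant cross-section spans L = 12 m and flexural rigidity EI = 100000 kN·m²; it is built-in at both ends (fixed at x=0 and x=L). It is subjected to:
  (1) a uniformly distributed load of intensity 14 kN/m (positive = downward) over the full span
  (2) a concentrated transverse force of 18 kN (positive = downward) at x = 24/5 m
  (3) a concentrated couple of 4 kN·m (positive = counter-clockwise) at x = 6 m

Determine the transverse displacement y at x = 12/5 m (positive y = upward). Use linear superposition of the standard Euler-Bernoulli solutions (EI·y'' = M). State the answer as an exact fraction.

y(12/5) = -730647/195312500 m

Load 1 — uniform load w=14 kN/m over full span:
  y_1 = -wx²(L-x)²/(24EI) = -14·(12/5)²·(12-(12/5))²/(24·100000) = -6048/1953125 m
Load 2 — point force P=18 kN at a=24/5 m (b=L-a=36/5):
  y_2 = -Pb²x²(3aL-(3a+b)x)/(6L³EI)  [x≤a] = -18·(36/5)²·(12/5)²·(3·(24/5)·12-(3·(24/5)+(36/5))·(12/5))/(6·12³·100000) = -30618/48828125 m
Load 3 — applied couple M₀=4 kN·m at a=6 m (b=L-a=6):
  y_3 = (R_Ax³/6 - M_Ax²/2)/EI  [x≤a] with R_A=1/2, M_A=1 = ((1/2)·(12/5)³/6 - 1·(12/5)²/2)/100000 = -27/1562500 m
Superposition: y = Σ y_i = -730647/195312500 m ≈ -0.003741 m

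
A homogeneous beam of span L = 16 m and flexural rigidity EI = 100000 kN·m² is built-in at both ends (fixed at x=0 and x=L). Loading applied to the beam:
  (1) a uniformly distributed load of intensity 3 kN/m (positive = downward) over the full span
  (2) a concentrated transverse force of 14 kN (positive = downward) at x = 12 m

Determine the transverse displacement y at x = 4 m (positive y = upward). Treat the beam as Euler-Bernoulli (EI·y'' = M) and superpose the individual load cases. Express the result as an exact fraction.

y(4) = -523/150000 m

Load 1 — uniform load w=3 kN/m over full span:
  y_1 = -wx²(L-x)²/(24EI) = -3·4²·(16-4)²/(24·100000) = -9/3125 m
Load 2 — point force P=14 kN at a=12 m (b=L-a=4):
  y_2 = -Pb²x²(3aL-(3a+b)x)/(6L³EI)  [x≤a] = -14·4²·4²·(3·12·16-(3·12+4)·4)/(6·16³·100000) = -91/150000 m
Superposition: y = Σ y_i = -523/150000 m ≈ -0.003487 m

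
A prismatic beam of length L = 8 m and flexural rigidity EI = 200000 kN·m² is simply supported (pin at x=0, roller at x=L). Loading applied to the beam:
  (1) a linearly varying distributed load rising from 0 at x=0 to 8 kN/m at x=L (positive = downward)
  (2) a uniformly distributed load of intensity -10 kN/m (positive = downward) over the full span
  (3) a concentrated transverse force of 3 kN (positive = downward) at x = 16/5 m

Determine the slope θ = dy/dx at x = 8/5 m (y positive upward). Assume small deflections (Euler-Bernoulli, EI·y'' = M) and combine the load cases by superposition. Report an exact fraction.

θ(8/5) = 16297/35156250 rad

Load 1 — triangular load w₀=8 kN/m (0→w₀ over full span):
  θ_1 = -w₀(7L⁴-30L²x²+15x⁴)/(360LEI) = -8·(7·8⁴-30·8²·(8/5)²+15·(8/5)⁴)/(360·8·200000) = -5824/17578125 rad
Load 2 — uniform load w=-10 kN/m over full span:
  θ_2 = -w(L³-6Lx²+4x³)/(24EI) = -(-10)·(8³-6·8·(8/5)²+4·(8/5)³)/(24·200000) = 66/78125 rad
Load 3 — point force P=3 kN at a=16/5 m (b=L-a=24/5):
  θ_3 = -Pb(L²-b²-3x²)/(6LEI)  [x≤a] = -3·(24/5)·(8²-(24/5)²-3·(8/5)²)/(6·8·200000) = -39/781250 rad
Superposition: θ = Σ θ_i = 16297/35156250 rad ≈ 0.000464 rad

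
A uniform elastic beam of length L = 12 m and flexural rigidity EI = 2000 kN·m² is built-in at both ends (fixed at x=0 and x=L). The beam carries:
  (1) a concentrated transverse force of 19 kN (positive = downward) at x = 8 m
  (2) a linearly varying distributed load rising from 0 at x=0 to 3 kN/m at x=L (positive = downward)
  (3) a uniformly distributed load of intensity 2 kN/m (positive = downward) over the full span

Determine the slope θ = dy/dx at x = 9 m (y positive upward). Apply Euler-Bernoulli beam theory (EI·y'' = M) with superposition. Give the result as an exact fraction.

θ(9) = 13721/320000 rad

Load 1 — point force P=19 kN at a=8 m (b=L-a=4):
  θ_1 = Pa²(L-x)(2bL-(3b+a)(L-x))/(2L³EI)  [x>a] = 19·8²·(12-9)·(2·4·12-(3·4+8)·(12-9))/(2·12³·2000) = 19/1000 rad
Load 2 — triangular load w₀=3 kN/m (0→w₀ over full span):
  θ_2 = -w₀(2x(L-x)(L-2x)(x+2L)+x²(L-x)²)/(120LEI) = -3·(2·9·(12-9)·(12-2·9)·(9+2·12)+9²·(12-9)²)/(120·12·2000) = 3321/320000 rad
Load 3 — uniform load w=2 kN/m over full span:
  θ_3 = -wx(L-x)(L-2x)/(12EI) = -2·9·(12-9)·(12-2·9)/(12·2000) = 27/2000 rad
Superposition: θ = Σ θ_i = 13721/320000 rad ≈ 0.042878 rad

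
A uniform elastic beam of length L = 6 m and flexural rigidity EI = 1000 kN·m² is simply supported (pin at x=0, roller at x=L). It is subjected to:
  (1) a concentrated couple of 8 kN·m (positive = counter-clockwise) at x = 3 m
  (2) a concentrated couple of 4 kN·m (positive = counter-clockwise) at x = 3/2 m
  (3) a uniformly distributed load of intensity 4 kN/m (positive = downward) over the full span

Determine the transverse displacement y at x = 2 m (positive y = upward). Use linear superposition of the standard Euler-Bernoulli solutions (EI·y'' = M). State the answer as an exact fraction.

y(2) = -11/200 m

Load 1 — applied couple M₀=8 kN·m at a=3 m (b=L-a=3):
  y_1 = (M₀x³/(6L)+C₁x)/EI  [x≤a] with C₁=M₀(3b²-L²)/(6L)=-2 = (8·2³/(6·6)+(-2)·2)/1000 = -1/450 m
Load 2 — applied couple M₀=4 kN·m at a=3/2 m (b=L-a=9/2):
  y_2 = (M₀x³/(6L)-M₀(x-a)²/2+C₁x)/EI  [x>a] with C₁=M₀(3b²-L²)/(6L)=11/4 = (4·2³/(6·6)-4·(2-(3/2))²/2+(11/4)·2)/1000 = 53/9000 m
Load 3 — uniform load w=4 kN/m over full span:
  y_3 = -wx(L³-2Lx²+x³)/(24EI) = -4·2·(6³-2·6·2²+2³)/(24·1000) = -22/375 m
Superposition: y = Σ y_i = -11/200 m ≈ -0.055000 m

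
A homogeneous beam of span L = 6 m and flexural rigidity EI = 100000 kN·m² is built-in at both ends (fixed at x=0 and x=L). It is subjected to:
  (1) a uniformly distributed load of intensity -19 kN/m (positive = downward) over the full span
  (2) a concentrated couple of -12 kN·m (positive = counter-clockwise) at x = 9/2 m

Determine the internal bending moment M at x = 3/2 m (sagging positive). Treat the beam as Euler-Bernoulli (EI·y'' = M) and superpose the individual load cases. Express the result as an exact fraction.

Load 1 — uniform load w=-19 kN/m over full span:
  M_1 = wLx/2 - wL²/12 - wx²/2 = (-19)·6·(3/2)/2 - (-19)·6²/12 - (-19)·(3/2)²/2 = -57/8 kN·m
Load 2 — applied couple M₀=-12 kN·m at a=9/2 m (b=L-a=3/2):
  M_2 = R_Ax - M_A  [x≤a] with R_A=-9/4, M_A=-15/4 = (-9/4)·(3/2) - (-15/4) = 3/8 kN·m
Superposition: M = Σ M_i = -27/4 kN·m ≈ -6.750000 kN·m

M(3/2) = -27/4 kN·m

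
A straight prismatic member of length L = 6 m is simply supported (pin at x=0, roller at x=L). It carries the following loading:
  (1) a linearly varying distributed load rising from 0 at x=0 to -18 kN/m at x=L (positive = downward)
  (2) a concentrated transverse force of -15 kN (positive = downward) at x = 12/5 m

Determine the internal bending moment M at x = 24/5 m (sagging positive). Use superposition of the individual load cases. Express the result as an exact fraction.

Load 1 — triangular load w₀=-18 kN/m (0→w₀ over full span):
  M_1 = w₀Lx/6 - w₀x³/(6L) = (-18)·6·(24/5)/6 - (-18)·(24/5)³/(6·6) = -3888/125 kN·m
Load 2 — point force P=-15 kN at a=12/5 m (b=L-a=18/5):
  M_2 = Pa(L-x)/L  [x>a] = (-15)·(12/5)·(6-(24/5))/6 = -36/5 kN·m
Superposition: M = Σ M_i = -4788/125 kN·m ≈ -38.304000 kN·m

M(24/5) = -4788/125 kN·m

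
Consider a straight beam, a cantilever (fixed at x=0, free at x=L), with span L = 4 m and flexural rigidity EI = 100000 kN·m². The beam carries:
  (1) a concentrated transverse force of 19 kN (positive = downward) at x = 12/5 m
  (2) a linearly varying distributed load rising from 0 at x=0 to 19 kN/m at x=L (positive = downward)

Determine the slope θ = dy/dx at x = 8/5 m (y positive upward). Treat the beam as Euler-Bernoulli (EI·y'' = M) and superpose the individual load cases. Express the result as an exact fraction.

θ(8/5) = -3192/1953125 rad

Load 1 — point force P=19 kN at a=12/5 m (b=L-a=8/5):
  θ_1 = -Px(2a-x)/(2EI)  [x≤a] = -19·(8/5)·(2·(12/5)-(8/5))/(2·100000) = -38/78125 rad
Load 2 — triangular load w₀=19 kN/m (0→w₀ over full span):
  θ_2 = (w₀Lx²/4-w₀L²x/3-w₀x⁴/(24L))/EI = (19·4·(8/5)²/4-19·4²·(8/5)/3-19·(8/5)⁴/(24·4))/100000 = -2242/1953125 rad
Superposition: θ = Σ θ_i = -3192/1953125 rad ≈ -0.001634 rad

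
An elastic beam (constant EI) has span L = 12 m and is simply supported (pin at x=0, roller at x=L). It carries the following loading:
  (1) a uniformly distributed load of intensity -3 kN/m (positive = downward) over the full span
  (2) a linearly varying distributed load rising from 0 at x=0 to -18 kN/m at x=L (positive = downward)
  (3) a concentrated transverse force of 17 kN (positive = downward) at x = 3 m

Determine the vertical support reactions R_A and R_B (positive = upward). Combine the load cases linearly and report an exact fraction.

R_A = -165/4 kN, R_B = -343/4 kN

Load 1 — uniform load w=-3 kN/m over full span:
  R_A = wL/2 = (-3)·12/2 = -18 kN
  R_B = wL/2 = (-3)·12/2 = -18 kN
Load 2 — triangular load w₀=-18 kN/m (0→w₀ over full span):
  R_A = w₀L/6 = (-18)·12/6 = -36 kN
  R_B = w₀L/3 = (-18)·12/3 = -72 kN
Load 3 — point force P=17 kN at a=3 m (b=L-a=9):
  R_A = Pb/L = 17·9/12 = 51/4 kN
  R_B = Pa/L = 17·3/12 = 17/4 kN
Superposition: R_A = -165/4 kN, R_B = -343/4 kN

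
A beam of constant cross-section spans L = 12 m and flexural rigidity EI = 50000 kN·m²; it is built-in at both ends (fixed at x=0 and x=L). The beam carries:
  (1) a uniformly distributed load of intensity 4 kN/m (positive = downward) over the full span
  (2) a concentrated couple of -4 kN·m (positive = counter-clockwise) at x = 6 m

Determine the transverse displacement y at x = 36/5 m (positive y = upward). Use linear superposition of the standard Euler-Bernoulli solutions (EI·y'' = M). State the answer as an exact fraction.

y(36/5) = -7866/1953125 m

Load 1 — uniform load w=4 kN/m over full span:
  y_1 = -wx²(L-x)²/(24EI) = -4·(36/5)²·(12-(36/5))²/(24·50000) = -7776/1953125 m
Load 2 — applied couple M₀=-4 kN·m at a=6 m (b=L-a=6):
  y_2 = (R_Ax³/6 - M_Ax²/2 - M₀(x-a)²/2)/EI  [x>a] with R_A=-1/2, M_A=-1 = ((-1/2)·(36/5)³/6 - (-1)·(36/5)²/2 - (-4)·((36/5)-6)²/2)/50000 = -18/390625 m
Superposition: y = Σ y_i = -7866/1953125 m ≈ -0.004027 m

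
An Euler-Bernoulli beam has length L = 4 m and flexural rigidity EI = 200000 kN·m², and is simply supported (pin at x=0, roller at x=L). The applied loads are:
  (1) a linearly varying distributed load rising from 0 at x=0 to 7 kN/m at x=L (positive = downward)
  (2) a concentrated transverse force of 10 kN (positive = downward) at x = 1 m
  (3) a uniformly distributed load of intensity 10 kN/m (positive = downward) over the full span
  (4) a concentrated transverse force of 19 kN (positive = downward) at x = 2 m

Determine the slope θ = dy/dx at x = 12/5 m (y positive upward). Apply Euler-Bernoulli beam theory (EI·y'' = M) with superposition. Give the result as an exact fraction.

θ(12/5) = 452093/4500000000 rad

Load 1 — triangular load w₀=7 kN/m (0→w₀ over full span):
  θ_1 = -w₀(7L⁴-30L²x²+15x⁴)/(360LEI) = -7·(7·4⁴-30·4²·(12/5)²+15·(12/5)⁴)/(360·4·200000) = 203/17578125 rad
Load 2 — point force P=10 kN at a=1 m (b=L-a=3):
  θ_2 = -Pa(2L²-6Lx+3x²+a²)/(6LEI)  [x>a] = -10·1·(2·4²-6·4·(12/5)+3·(12/5)²+1²)/(6·4·200000) = 61/4000000 rad
Load 3 — uniform load w=10 kN/m over full span:
  θ_3 = -w(L³-6Lx²+4x³)/(24EI) = -10·(4³-6·4·(12/5)²+4·(12/5)³)/(24·200000) = 37/937500 rad
Load 4 — point force P=19 kN at a=2 m (b=L-a=2):
  θ_4 = -Pa(2L²-6Lx+3x²+a²)/(6LEI)  [x>a] = -19·2·(2·4²-6·4·(12/5)+3·(12/5)²+2²)/(6·4·200000) = 171/5000000 rad
Superposition: θ = Σ θ_i = 452093/4500000000 rad ≈ 0.000100 rad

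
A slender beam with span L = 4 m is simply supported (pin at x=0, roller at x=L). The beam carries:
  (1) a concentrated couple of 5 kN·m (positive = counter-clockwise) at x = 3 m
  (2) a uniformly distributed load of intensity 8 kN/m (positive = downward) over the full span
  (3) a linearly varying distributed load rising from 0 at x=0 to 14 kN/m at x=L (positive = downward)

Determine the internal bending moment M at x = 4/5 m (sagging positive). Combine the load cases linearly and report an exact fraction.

Load 1 — applied couple M₀=5 kN·m at a=3 m (b=L-a=1):
  M_1 = M₀x/L  [x≤a] = 5·(4/5)/4 = 1 kN·m
Load 2 — uniform load w=8 kN/m over full span:
  M_2 = wx(L-x)/2 = 8·(4/5)·(4-(4/5))/2 = 256/25 kN·m
Load 3 — triangular load w₀=14 kN/m (0→w₀ over full span):
  M_3 = w₀Lx/6 - w₀x³/(6L) = 14·4·(4/5)/6 - 14·(4/5)³/(6·4) = 896/125 kN·m
Superposition: M = Σ M_i = 2301/125 kN·m ≈ 18.408000 kN·m

M(4/5) = 2301/125 kN·m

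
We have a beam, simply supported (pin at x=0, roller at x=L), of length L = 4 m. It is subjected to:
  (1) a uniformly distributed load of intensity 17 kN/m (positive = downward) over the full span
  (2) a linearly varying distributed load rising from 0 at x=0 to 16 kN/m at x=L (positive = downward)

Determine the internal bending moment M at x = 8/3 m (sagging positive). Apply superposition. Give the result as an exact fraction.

M(8/3) = 3728/81 kN·m

Load 1 — uniform load w=17 kN/m over full span:
  M_1 = wx(L-x)/2 = 17·(8/3)·(4-(8/3))/2 = 272/9 kN·m
Load 2 — triangular load w₀=16 kN/m (0→w₀ over full span):
  M_2 = w₀Lx/6 - w₀x³/(6L) = 16·4·(8/3)/6 - 16·(8/3)³/(6·4) = 1280/81 kN·m
Superposition: M = Σ M_i = 3728/81 kN·m ≈ 46.024691 kN·m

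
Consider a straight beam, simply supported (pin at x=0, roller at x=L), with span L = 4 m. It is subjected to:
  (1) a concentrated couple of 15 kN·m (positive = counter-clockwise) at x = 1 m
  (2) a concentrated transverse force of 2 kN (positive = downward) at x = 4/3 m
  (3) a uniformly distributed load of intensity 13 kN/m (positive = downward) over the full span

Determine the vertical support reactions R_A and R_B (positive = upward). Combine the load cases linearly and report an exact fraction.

R_A = 373/12 kN, R_B = 275/12 kN

Load 1 — applied couple M₀=15 kN·m at a=1 m (b=L-a=3):
  R_A = M₀/L = 15/4 kN
  R_B = -M₀/L = -15/4 kN
Load 2 — point force P=2 kN at a=4/3 m (b=L-a=8/3):
  R_A = Pb/L = 2·(8/3)/4 = 4/3 kN
  R_B = Pa/L = 2·(4/3)/4 = 2/3 kN
Load 3 — uniform load w=13 kN/m over full span:
  R_A = wL/2 = 13·4/2 = 26 kN
  R_B = wL/2 = 13·4/2 = 26 kN
Superposition: R_A = 373/12 kN, R_B = 275/12 kN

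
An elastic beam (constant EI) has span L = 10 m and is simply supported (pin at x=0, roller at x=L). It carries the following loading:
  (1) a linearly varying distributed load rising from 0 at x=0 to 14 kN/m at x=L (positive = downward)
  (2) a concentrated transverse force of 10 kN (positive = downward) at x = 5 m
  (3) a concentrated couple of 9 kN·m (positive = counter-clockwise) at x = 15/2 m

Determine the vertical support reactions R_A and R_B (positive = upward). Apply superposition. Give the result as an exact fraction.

Load 1 — triangular load w₀=14 kN/m (0→w₀ over full span):
  R_A = w₀L/6 = 14·10/6 = 70/3 kN
  R_B = w₀L/3 = 14·10/3 = 140/3 kN
Load 2 — point force P=10 kN at a=5 m (b=L-a=5):
  R_A = Pb/L = 10·5/10 = 5 kN
  R_B = Pa/L = 10·5/10 = 5 kN
Load 3 — applied couple M₀=9 kN·m at a=15/2 m (b=L-a=5/2):
  R_A = M₀/L = 9/10 kN
  R_B = -M₀/L = -9/10 kN
Superposition: R_A = 877/30 kN, R_B = 1523/30 kN

R_A = 877/30 kN, R_B = 1523/30 kN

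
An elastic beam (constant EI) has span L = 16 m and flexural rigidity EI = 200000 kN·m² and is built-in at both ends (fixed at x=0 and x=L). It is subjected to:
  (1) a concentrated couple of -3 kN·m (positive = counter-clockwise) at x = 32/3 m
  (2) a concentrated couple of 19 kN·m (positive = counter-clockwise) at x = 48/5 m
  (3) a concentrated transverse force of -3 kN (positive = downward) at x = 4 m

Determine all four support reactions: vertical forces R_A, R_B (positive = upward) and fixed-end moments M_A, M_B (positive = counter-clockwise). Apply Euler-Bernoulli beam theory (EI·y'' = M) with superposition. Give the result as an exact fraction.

R_A = -857/800 kN, M_A = -167/100 kN·m, R_B = -1543/800 kN, M_B = 453/100 kN·m

Load 1 — applied couple M₀=-3 kN·m at a=32/3 m (b=L-a=16/3):
  R_A = 6M₀ab/L³ = 6·(-3)·(32/3)·(16/3)/16³ = -1/4 kN
  M_A = M₀b(2a-b)/L² = (-3)·(16/3)·(2·(32/3)-(16/3))/16² = -1 kN·m
  R_B = -6M₀ab/L³ = -6·(-3)·(32/3)·(16/3)/16³ = 1/4 kN
  M_B = M₀a(2b-a)/L² = (-3)·(32/3)·(2·(16/3)-(32/3))/16² = 0 kN·m
Load 2 — applied couple M₀=19 kN·m at a=48/5 m (b=L-a=32/5):
  R_A = 6M₀ab/L³ = 6·19·(48/5)·(32/5)/16³ = 171/100 kN
  M_A = M₀b(2a-b)/L² = 19·(32/5)·(2·(48/5)-(32/5))/16² = 152/25 kN·m
  R_B = -6M₀ab/L³ = -6·19·(48/5)·(32/5)/16³ = -171/100 kN
  M_B = M₀a(2b-a)/L² = 19·(48/5)·(2·(32/5)-(48/5))/16² = 57/25 kN·m
Load 3 — point force P=-3 kN at a=4 m (b=L-a=12):
  R_A = Pb²(3a+b)/L³ = (-3)·12²·(3·4+12)/16³ = -81/32 kN
  M_A = Pab²/L² = (-3)·4·12²/16² = -27/4 kN·m
  R_B = Pa²(a+3b)/L³ = (-3)·4²·(4+3·12)/16³ = -15/32 kN
  M_B = -Pa²b/L² = -(-3)·4²·12/16² = 9/4 kN·m
Superposition: R_A = -857/800 kN, M_A = -167/100 kN·m, R_B = -1543/800 kN, M_B = 453/100 kN·m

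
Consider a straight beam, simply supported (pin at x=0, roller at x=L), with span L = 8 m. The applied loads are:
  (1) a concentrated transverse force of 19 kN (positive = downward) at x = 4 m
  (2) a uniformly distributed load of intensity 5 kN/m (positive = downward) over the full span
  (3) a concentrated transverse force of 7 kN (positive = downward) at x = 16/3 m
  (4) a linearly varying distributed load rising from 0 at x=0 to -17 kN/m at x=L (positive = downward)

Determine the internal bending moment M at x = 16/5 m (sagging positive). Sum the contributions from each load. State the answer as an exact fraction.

M(16/5) = 5752/375 kN·m

Load 1 — point force P=19 kN at a=4 m (b=L-a=4):
  M_1 = Pbx/L  [x≤a] = 19·4·(16/5)/8 = 152/5 kN·m
Load 2 — uniform load w=5 kN/m over full span:
  M_2 = wx(L-x)/2 = 5·(16/5)·(8-(16/5))/2 = 192/5 kN·m
Load 3 — point force P=7 kN at a=16/3 m (b=L-a=8/3):
  M_3 = Pbx/L  [x≤a] = 7·(8/3)·(16/5)/8 = 112/15 kN·m
Load 4 — triangular load w₀=-17 kN/m (0→w₀ over full span):
  M_4 = w₀Lx/6 - w₀x³/(6L) = (-17)·8·(16/5)/6 - (-17)·(16/5)³/(6·8) = -7616/125 kN·m
Superposition: M = Σ M_i = 5752/375 kN·m ≈ 15.338667 kN·m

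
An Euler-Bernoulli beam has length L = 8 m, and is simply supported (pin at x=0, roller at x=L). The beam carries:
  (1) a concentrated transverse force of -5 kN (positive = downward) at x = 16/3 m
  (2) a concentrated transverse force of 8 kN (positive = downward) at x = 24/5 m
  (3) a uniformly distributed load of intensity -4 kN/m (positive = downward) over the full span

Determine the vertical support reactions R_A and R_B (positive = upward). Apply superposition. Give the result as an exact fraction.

R_A = -217/15 kN, R_B = -218/15 kN

Load 1 — point force P=-5 kN at a=16/3 m (b=L-a=8/3):
  R_A = Pb/L = (-5)·(8/3)/8 = -5/3 kN
  R_B = Pa/L = (-5)·(16/3)/8 = -10/3 kN
Load 2 — point force P=8 kN at a=24/5 m (b=L-a=16/5):
  R_A = Pb/L = 8·(16/5)/8 = 16/5 kN
  R_B = Pa/L = 8·(24/5)/8 = 24/5 kN
Load 3 — uniform load w=-4 kN/m over full span:
  R_A = wL/2 = (-4)·8/2 = -16 kN
  R_B = wL/2 = (-4)·8/2 = -16 kN
Superposition: R_A = -217/15 kN, R_B = -218/15 kN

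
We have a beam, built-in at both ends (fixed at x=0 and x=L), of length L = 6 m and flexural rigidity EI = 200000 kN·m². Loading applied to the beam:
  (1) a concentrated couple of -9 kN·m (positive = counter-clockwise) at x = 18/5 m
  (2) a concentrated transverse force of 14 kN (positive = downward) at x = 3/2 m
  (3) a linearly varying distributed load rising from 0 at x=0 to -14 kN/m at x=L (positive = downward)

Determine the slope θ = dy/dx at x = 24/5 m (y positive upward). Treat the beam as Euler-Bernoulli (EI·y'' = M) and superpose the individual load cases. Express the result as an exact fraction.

Load 1 — applied couple M₀=-9 kN·m at a=18/5 m (b=L-a=12/5):
  θ_1 = (R_Ax²/2 - M_Ax - M₀(x-a))/EI  [x>a] with R_A=-54/25, M_A=-72/25 = ((-54/25)·(24/5)²/2 - (-72/25)·(24/5) - (-9)·((24/5)-(18/5)))/200000 = -81/62500000 rad
Load 2 — point force P=14 kN at a=3/2 m (b=L-a=9/2):
  θ_2 = Pa²(L-x)(2bL-(3b+a)(L-x))/(2L³EI)  [x>a] = 14·(3/2)²·(6-(24/5))·(2·(9/2)·6-(3·(9/2)+(3/2))·(6-(24/5)))/(2·6³·200000) = 63/4000000 rad
Load 3 — triangular load w₀=-14 kN/m (0→w₀ over full span):
  θ_3 = -w₀(2x(L-x)(L-2x)(x+2L)+x²(L-x)²)/(120LEI) = -(-14)·(2·(24/5)·(6-(24/5))·(6-2·(24/5))·((24/5)+2·6)+(24/5)²·(6-(24/5))²)/(120·6·200000) = -126/1953125 rad
Superposition: θ = Σ θ_i = -25029/500000000 rad ≈ -0.000050 rad

θ(24/5) = -25029/500000000 rad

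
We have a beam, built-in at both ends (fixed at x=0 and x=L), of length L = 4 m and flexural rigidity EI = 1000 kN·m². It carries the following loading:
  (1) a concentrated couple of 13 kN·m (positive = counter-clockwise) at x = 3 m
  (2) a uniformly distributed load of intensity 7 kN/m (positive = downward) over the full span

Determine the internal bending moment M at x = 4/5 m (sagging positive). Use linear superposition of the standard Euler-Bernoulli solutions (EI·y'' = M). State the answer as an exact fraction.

Load 1 — applied couple M₀=13 kN·m at a=3 m (b=L-a=1):
  M_1 = R_Ax - M_A  [x≤a] with R_A=117/32, M_A=65/16 = (117/32)·(4/5) - (65/16) = -91/80 kN·m
Load 2 — uniform load w=7 kN/m over full span:
  M_2 = wLx/2 - wL²/12 - wx²/2 = 7·4·(4/5)/2 - 7·4²/12 - 7·(4/5)²/2 = -28/75 kN·m
Superposition: M = Σ M_i = -1813/1200 kN·m ≈ -1.510833 kN·m

M(4/5) = -1813/1200 kN·m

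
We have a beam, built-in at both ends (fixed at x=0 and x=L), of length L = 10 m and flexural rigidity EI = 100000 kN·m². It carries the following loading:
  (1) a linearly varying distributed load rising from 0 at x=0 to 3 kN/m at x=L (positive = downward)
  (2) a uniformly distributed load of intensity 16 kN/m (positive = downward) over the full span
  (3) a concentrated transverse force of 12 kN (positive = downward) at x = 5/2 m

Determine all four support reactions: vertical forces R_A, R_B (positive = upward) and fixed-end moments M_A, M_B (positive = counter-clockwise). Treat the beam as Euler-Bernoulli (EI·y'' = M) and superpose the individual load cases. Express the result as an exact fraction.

Load 1 — triangular load w₀=3 kN/m (0→w₀ over full span):
  R_A = 3w₀L/20 = 3·3·10/20 = 9/2 kN
  M_A = w₀L²/30 = 3·10²/30 = 10 kN·m
  R_B = 7w₀L/20 = 7·3·10/20 = 21/2 kN
  M_B = -w₀L²/20 = -3·10²/20 = -15 kN·m
Load 2 — uniform load w=16 kN/m over full span:
  R_A = wL/2 = 16·10/2 = 80 kN
  M_A = wL²/12 = 16·10²/12 = 400/3 kN·m
  R_B = wL/2 = 16·10/2 = 80 kN
  M_B = -wL²/12 = -16·10²/12 = -400/3 kN·m
Load 3 — point force P=12 kN at a=5/2 m (b=L-a=15/2):
  R_A = Pb²(3a+b)/L³ = 12·(15/2)²·(3·(5/2)+(15/2))/10³ = 81/8 kN
  M_A = Pab²/L² = 12·(5/2)·(15/2)²/10² = 135/8 kN·m
  R_B = Pa²(a+3b)/L³ = 12·(5/2)²·((5/2)+3·(15/2))/10³ = 15/8 kN
  M_B = -Pa²b/L² = -12·(5/2)²·(15/2)/10² = -45/8 kN·m
Superposition: R_A = 757/8 kN, M_A = 3845/24 kN·m, R_B = 739/8 kN, M_B = -3695/24 kN·m

R_A = 757/8 kN, M_A = 3845/24 kN·m, R_B = 739/8 kN, M_B = -3695/24 kN·m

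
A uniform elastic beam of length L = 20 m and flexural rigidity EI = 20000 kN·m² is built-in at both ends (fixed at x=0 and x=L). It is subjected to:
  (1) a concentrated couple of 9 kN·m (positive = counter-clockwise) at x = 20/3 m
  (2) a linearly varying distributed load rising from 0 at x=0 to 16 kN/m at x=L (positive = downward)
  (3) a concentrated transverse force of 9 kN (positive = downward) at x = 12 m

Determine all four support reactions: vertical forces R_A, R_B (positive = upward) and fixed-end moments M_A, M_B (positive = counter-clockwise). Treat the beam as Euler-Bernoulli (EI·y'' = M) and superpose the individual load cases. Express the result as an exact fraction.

Load 1 — applied couple M₀=9 kN·m at a=20/3 m (b=L-a=40/3):
  R_A = 6M₀ab/L³ = 6·9·(20/3)·(40/3)/20³ = 3/5 kN
  M_A = M₀b(2a-b)/L² = 9·(40/3)·(2·(20/3)-(40/3))/20² = 0 kN·m
  R_B = -6M₀ab/L³ = -6·9·(20/3)·(40/3)/20³ = -3/5 kN
  M_B = M₀a(2b-a)/L² = 9·(20/3)·(2·(40/3)-(20/3))/20² = 3 kN·m
Load 2 — triangular load w₀=16 kN/m (0→w₀ over full span):
  R_A = 3w₀L/20 = 3·16·20/20 = 48 kN
  M_A = w₀L²/30 = 16·20²/30 = 640/3 kN·m
  R_B = 7w₀L/20 = 7·16·20/20 = 112 kN
  M_B = -w₀L²/20 = -16·20²/20 = -320 kN·m
Load 3 — point force P=9 kN at a=12 m (b=L-a=8):
  R_A = Pb²(3a+b)/L³ = 9·8²·(3·12+8)/20³ = 396/125 kN
  M_A = Pab²/L² = 9·12·8²/20² = 432/25 kN·m
  R_B = Pa²(a+3b)/L³ = 9·12²·(12+3·8)/20³ = 729/125 kN
  M_B = -Pa²b/L² = -9·12²·8/20² = -648/25 kN·m
Superposition: R_A = 6471/125 kN, M_A = 17296/75 kN·m, R_B = 14654/125 kN, M_B = -8573/25 kN·m

R_A = 6471/125 kN, M_A = 17296/75 kN·m, R_B = 14654/125 kN, M_B = -8573/25 kN·m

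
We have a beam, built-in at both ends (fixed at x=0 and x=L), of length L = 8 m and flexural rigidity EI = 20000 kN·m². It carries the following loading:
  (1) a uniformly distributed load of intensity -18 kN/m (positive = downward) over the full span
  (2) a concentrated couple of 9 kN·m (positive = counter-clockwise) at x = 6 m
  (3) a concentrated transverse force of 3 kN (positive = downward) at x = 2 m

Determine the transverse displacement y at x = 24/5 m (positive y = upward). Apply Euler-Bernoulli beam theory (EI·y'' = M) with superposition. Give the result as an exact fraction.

y(24/5) = 51461/6250000 m

Load 1 — uniform load w=-18 kN/m over full span:
  y_1 = -wx²(L-x)²/(24EI) = -(-18)·(24/5)²·(8-(24/5))²/(24·20000) = 3456/390625 m
Load 2 — applied couple M₀=9 kN·m at a=6 m (b=L-a=2):
  y_2 = (R_Ax³/6 - M_Ax²/2)/EI  [x≤a] with R_A=81/64, M_A=45/16 = ((81/64)·(24/5)³/6 - (45/16)·(24/5)²/2)/20000 = -567/1250000 m
Load 3 — point force P=3 kN at a=2 m (b=L-a=6):
  y_3 = -Pa²(L-x)²(3bL-(3b+a)(L-x))/(6L³EI)  [x>a] = -3·2²·(8-(24/5))²·(3·6·8-(3·6+2)·(8-(24/5)))/(6·8³·20000) = -1/6250 m
Superposition: y = Σ y_i = 51461/6250000 m ≈ 0.008234 m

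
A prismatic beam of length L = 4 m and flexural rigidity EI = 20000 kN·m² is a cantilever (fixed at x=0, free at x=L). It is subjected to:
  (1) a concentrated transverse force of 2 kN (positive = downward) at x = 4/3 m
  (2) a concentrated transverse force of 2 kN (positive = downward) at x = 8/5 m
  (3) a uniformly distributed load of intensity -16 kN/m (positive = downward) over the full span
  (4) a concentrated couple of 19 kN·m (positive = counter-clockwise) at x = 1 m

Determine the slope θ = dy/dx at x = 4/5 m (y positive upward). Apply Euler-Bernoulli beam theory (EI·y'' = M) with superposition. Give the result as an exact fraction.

Load 1 — point force P=2 kN at a=4/3 m (b=L-a=8/3):
  θ_1 = -Px(2a-x)/(2EI)  [x≤a] = -2·(4/5)·(2·(4/3)-(4/5))/(2·20000) = -7/93750 rad
Load 2 — point force P=2 kN at a=8/5 m (b=L-a=12/5):
  θ_2 = -Px(2a-x)/(2EI)  [x≤a] = -2·(4/5)·(2·(8/5)-(4/5))/(2·20000) = -3/31250 rad
Load 3 — uniform load w=-16 kN/m over full span:
  θ_3 = -wx(x²-3Lx+3L²)/(6EI) = -(-16)·(4/5)·((4/5)²-3·4·(4/5)+3·4²)/(6·20000) = 976/234375 rad
Load 4 — applied couple M₀=19 kN·m at a=1 m (b=L-a=3):
  θ_4 = M₀x/EI  [x≤a] = 19·(4/5)/20000 = 19/25000 rad
Superposition: θ = Σ θ_i = 2971/625000 rad ≈ 0.004754 rad

θ(4/5) = 2971/625000 rad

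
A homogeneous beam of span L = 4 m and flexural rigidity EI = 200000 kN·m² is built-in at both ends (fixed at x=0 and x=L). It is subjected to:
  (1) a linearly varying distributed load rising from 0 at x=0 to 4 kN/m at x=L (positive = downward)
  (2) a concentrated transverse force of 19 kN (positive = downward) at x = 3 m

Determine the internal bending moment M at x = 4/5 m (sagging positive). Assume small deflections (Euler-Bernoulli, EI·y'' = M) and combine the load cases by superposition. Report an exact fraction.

Load 1 — triangular load w₀=4 kN/m (0→w₀ over full span):
  M_1 = 3w₀Lx/20 - w₀L²/30 - w₀x³/(6L) = 3·4·4·(4/5)/20 - 4·4²/30 - 4·(4/5)³/(6·4) = -112/375 kN·m
Load 2 — point force P=19 kN at a=3 m (b=L-a=1):
  M_2 = Pb²(3a+b)x/L³ - Pab²/L²  [x≤a] = 19·1²·(3·3+1)·(4/5)/4³ - 19·3·1²/4² = -19/16 kN·m
Superposition: M = Σ M_i = -8917/6000 kN·m ≈ -1.486167 kN·m

M(4/5) = -8917/6000 kN·m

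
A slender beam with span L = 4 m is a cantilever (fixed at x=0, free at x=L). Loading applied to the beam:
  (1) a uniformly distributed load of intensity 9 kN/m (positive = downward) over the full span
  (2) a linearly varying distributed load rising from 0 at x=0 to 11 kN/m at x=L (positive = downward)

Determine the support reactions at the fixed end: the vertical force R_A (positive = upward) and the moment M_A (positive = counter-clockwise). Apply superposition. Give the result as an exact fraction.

Load 1 — uniform load w=9 kN/m over full span:
  R_A = wL = 9·4 = 36 kN
  M_A = wL²/2 = 9·4²/2 = 72 kN·m
Load 2 — triangular load w₀=11 kN/m (0→w₀ over full span):
  R_A = w₀L/2 = 11·4/2 = 22 kN
  M_A = w₀L²/3 = 11·4²/3 = 176/3 kN·m
Superposition: R_A = 58 kN, M_A = 392/3 kN·m

R_A = 58 kN, M_A = 392/3 kN·m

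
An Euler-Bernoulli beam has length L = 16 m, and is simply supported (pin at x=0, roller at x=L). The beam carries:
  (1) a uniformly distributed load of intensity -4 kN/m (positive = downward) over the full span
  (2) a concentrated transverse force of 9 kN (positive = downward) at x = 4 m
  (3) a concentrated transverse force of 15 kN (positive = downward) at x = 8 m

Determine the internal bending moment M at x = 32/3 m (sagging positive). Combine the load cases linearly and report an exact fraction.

M(32/3) = -556/9 kN·m

Load 1 — uniform load w=-4 kN/m over full span:
  M_1 = wx(L-x)/2 = (-4)·(32/3)·(16-(32/3))/2 = -1024/9 kN·m
Load 2 — point force P=9 kN at a=4 m (b=L-a=12):
  M_2 = Pa(L-x)/L  [x>a] = 9·4·(16-(32/3))/16 = 12 kN·m
Load 3 — point force P=15 kN at a=8 m (b=L-a=8):
  M_3 = Pa(L-x)/L  [x>a] = 15·8·(16-(32/3))/16 = 40 kN·m
Superposition: M = Σ M_i = -556/9 kN·m ≈ -61.777778 kN·m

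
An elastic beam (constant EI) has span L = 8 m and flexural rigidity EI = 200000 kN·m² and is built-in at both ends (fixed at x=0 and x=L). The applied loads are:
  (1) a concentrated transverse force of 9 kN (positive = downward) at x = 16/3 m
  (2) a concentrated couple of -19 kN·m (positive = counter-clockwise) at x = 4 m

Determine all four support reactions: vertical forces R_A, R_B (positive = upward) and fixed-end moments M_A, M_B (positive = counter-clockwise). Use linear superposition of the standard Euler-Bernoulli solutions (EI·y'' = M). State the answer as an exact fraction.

Load 1 — point force P=9 kN at a=16/3 m (b=L-a=8/3):
  R_A = Pb²(3a+b)/L³ = 9·(8/3)²·(3·(16/3)+(8/3))/8³ = 7/3 kN
  M_A = Pab²/L² = 9·(16/3)·(8/3)²/8² = 16/3 kN·m
  R_B = Pa²(a+3b)/L³ = 9·(16/3)²·((16/3)+3·(8/3))/8³ = 20/3 kN
  M_B = -Pa²b/L² = -9·(16/3)²·(8/3)/8² = -32/3 kN·m
Load 2 — applied couple M₀=-19 kN·m at a=4 m (b=L-a=4):
  R_A = 6M₀ab/L³ = 6·(-19)·4·4/8³ = -57/16 kN
  M_A = M₀b(2a-b)/L² = (-19)·4·(2·4-4)/8² = -19/4 kN·m
  R_B = -6M₀ab/L³ = -6·(-19)·4·4/8³ = 57/16 kN
  M_B = M₀a(2b-a)/L² = (-19)·4·(2·4-4)/8² = -19/4 kN·m
Superposition: R_A = -59/48 kN, M_A = 7/12 kN·m, R_B = 491/48 kN, M_B = -185/12 kN·m

R_A = -59/48 kN, M_A = 7/12 kN·m, R_B = 491/48 kN, M_B = -185/12 kN·m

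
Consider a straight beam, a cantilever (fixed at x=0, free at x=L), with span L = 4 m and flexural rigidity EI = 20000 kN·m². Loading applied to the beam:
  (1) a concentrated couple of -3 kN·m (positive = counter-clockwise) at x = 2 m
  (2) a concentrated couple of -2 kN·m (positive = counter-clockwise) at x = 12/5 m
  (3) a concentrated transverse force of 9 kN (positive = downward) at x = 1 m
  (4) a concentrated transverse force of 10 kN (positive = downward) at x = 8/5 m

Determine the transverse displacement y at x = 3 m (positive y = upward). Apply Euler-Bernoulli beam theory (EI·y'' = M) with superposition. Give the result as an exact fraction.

y(3) = -301/93750 m

Load 1 — applied couple M₀=-3 kN·m at a=2 m (b=L-a=2):
  y_1 = M₀a(2x-a)/(2EI)  [x>a] = (-3)·2·(2·3-2)/(2·20000) = -3/5000 m
Load 2 — applied couple M₀=-2 kN·m at a=12/5 m (b=L-a=8/5):
  y_2 = M₀a(2x-a)/(2EI)  [x>a] = (-2)·(12/5)·(2·3-(12/5))/(2·20000) = -27/62500 m
Load 3 — point force P=9 kN at a=1 m (b=L-a=3):
  y_3 = -Pa²(3x-a)/(6EI)  [x>a] = -9·1²·(3·3-1)/(6·20000) = -3/5000 m
Load 4 — point force P=10 kN at a=8/5 m (b=L-a=12/5):
  y_4 = -Pa²(3x-a)/(6EI)  [x>a] = -10·(8/5)²·(3·3-(8/5))/(6·20000) = -74/46875 m
Superposition: y = Σ y_i = -301/93750 m ≈ -0.003211 m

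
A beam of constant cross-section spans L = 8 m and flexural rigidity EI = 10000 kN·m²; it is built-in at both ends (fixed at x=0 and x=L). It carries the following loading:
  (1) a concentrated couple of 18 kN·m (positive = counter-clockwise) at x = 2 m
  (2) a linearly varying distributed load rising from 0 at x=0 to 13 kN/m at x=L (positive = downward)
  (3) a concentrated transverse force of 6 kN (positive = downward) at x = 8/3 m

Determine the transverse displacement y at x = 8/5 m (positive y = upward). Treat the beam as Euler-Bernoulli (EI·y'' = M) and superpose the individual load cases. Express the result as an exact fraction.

y(8/5) = -2637901/1054687500 m

Load 1 — applied couple M₀=18 kN·m at a=2 m (b=L-a=6):
  y_1 = (R_Ax³/6 - M_Ax²/2)/EI  [x≤a] with R_A=81/32, M_A=-27/8 = ((81/32)·(8/5)³/6 - (-27/8)·(8/5)²/2)/10000 = 189/312500 m
Load 2 — triangular load w₀=13 kN/m (0→w₀ over full span):
  y_2 = -w₀x²(L-x)²(x+2L)/(120LEI) = -13·(8/5)²·(8-(8/5))²·((8/5)+2·8)/(120·8·10000) = -73216/29296875 m
Load 3 — point force P=6 kN at a=8/3 m (b=L-a=16/3):
  y_3 = -Pb²x²(3aL-(3a+b)x)/(6L³EI)  [x≤a] = -6·(16/3)²·(8/5)²·(3·(8/3)·8-(3·(8/3)+(16/3))·(8/5))/(6·8³·10000) = -256/421875 m
Superposition: y = Σ y_i = -2637901/1054687500 m ≈ -0.002501 m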